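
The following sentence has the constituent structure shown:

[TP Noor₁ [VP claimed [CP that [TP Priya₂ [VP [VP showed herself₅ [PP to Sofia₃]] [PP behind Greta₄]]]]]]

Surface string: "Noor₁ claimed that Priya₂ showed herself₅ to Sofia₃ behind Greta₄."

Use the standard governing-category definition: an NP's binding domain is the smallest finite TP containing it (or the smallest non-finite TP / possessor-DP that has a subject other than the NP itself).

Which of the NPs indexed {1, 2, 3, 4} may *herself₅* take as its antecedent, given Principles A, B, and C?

*herself* is an anaphor, so Principle A applies: it must be bound in its binding domain.
Binding domain of *herself₅*: the embedded TP, whose subject is Priya₂.
*Noor₁* c-commands the anaphor but is outside its binding domain → cannot satisfy Principle A.
*Priya₂* c-commands the anaphor within its binding domain → licit binder.
*Sofia₃* does not c-command the anaphor → cannot bind it.
*Greta₄* does not c-command the anaphor → cannot bind it.

{2}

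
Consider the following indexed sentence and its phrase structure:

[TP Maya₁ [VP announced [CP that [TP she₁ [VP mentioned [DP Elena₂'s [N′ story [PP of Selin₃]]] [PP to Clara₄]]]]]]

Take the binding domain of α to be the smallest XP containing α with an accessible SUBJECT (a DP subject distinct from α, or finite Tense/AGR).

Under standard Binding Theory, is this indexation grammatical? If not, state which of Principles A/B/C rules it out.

The two coindexed NPs are *Maya₁* and *she₁*.
*she₁* is a pronoun; nothing c-commands it within its binding domain (the embedded TP.), so Principle B holds trivially.
*Maya₁* is an R-expression; *she₁* does not c-command it, and no other NP shares its index, so Principle C is satisfied.
All principles are respected.

grammatical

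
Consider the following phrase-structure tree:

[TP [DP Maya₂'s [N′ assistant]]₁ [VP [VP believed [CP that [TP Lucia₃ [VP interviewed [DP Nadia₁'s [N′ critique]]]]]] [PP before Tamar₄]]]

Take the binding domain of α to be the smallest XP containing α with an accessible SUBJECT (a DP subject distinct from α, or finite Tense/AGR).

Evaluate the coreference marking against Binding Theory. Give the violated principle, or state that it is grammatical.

The two coindexed NPs are *[Maya₂'s assistant]₁* and *Nadia₁*.
*Nadia₁* is an R-expression. Principle C requires it to be free everywhere.
*[Maya₂'s assistant]₁* c-commands it and carries the same index.
The R-expression is bound → Principle C violation.

Principle C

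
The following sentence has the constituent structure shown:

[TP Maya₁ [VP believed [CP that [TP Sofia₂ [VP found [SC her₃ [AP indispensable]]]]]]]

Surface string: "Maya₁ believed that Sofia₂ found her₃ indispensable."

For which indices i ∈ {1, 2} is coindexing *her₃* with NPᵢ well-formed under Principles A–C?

*her* is a pronoun, so Principle B applies: it must be free in its binding domain.
Binding domain of *her₃*: the embedded TP, whose subject is Sofia₂.
*Maya₁* c-commands the pronoun but from outside its binding domain, and is not c-commanded by it → coindexation permitted.
*Sofia₂* c-commands the pronoun within its binding domain → coindexation would violate Principle B.

{1}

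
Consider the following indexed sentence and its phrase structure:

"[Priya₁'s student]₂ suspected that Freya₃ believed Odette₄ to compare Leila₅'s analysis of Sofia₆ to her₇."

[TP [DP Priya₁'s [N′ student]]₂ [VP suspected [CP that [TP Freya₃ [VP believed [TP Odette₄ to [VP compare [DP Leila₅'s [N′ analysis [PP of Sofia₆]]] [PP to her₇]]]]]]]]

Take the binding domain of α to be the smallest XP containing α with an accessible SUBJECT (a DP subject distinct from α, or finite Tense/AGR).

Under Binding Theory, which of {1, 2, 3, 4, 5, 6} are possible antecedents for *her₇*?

{1, 2, 3, 5, 6}

*her* is a pronoun, so Principle B applies: it must be free in its binding domain.
Binding domain of *her₇*: the embedded TP, whose subject is Odette₄.
*Priya₁* and the pronoun do not c-command one another → neither Principle B nor Principle C is at stake; coindexation permitted.
*[Priya₁'s student]₂* c-commands the pronoun but from outside its binding domain, and is not c-commanded by it → coindexation permitted.
*Freya₃* c-commands the pronoun but from outside its binding domain, and is not c-commanded by it → coindexation permitted.
*Odette₄* c-commands the pronoun within its binding domain → coindexation would violate Principle B.
*Leila₅* and the pronoun do not c-command one another → neither Principle B nor Principle C is at stake; coindexation permitted.
*Sofia₆* and the pronoun do not c-command one another → neither Principle B nor Principle C is at stake; coindexation permitted.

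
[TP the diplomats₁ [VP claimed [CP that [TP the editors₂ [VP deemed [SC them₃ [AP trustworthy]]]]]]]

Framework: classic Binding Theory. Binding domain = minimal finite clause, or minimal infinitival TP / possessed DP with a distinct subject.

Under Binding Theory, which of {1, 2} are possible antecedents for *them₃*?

*them* is a pronoun, so Principle B applies: it must be free in its binding domain.
Binding domain of *them₃*: the embedded TP, whose subject is the editors₂.
*the diplomats₁* c-commands the pronoun but from outside its binding domain, and is not c-commanded by it → coindexation permitted.
*the editors₂* c-commands the pronoun within its binding domain → coindexation would violate Principle B.

{1}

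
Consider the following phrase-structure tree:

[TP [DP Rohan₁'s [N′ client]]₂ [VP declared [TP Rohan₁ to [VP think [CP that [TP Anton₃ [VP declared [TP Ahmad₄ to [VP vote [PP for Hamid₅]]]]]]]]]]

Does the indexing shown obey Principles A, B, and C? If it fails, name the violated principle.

grammatical

The two coindexed NPs are *Rohan₁* and *Rohan₁*.
*Rohan₁* is an R-expression; no coindexed NP c-commands it, so Principle C holds.
*Rohan₁* is an R-expression; *Rohan₁* does not c-command it, and no other NP shares its index, so Principle C is satisfied.
All principles are respected.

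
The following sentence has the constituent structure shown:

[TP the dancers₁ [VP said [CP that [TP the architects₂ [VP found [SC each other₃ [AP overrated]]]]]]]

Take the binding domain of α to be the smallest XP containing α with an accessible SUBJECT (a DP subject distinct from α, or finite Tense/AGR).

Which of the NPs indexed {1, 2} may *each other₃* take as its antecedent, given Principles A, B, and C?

{2}

*each other* is an anaphor, so Principle A applies: it must be bound in its binding domain.
Binding domain of *each other₃*: the embedded TP, whose subject is the architects₂.
*the dancers₁* c-commands the anaphor but is outside its binding domain → cannot satisfy Principle A.
*the architects₂* c-commands the anaphor within its binding domain → licit binder.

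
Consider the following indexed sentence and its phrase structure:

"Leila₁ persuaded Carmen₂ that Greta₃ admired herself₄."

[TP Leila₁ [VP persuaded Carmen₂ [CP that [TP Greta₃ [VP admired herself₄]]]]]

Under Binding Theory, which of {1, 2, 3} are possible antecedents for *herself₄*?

{3}

*herself* is an anaphor, so Principle A applies: it must be bound in its binding domain.
Binding domain of *herself₄*: the embedded TP, whose subject is Greta₃.
*Leila₁* c-commands the anaphor but is outside its binding domain → cannot satisfy Principle A.
*Carmen₂* c-commands the anaphor but is outside its binding domain → cannot satisfy Principle A.
*Greta₃* c-commands the anaphor within its binding domain → licit binder.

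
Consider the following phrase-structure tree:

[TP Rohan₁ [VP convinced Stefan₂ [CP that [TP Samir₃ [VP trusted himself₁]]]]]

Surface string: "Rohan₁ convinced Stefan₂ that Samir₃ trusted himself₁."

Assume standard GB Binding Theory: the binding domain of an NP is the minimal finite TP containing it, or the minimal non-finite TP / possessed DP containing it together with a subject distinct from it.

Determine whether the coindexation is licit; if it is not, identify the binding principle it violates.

The two coindexed NPs are *Rohan₁* and *himself₁*.
*himself₁* is an anaphor. Principle A requires it to be bound within its binding domain — the embedded TP, whose subject is Samir₃.
Within that domain it is c-commanded by *Samir₃*, which does not share its index.
*Rohan₁* does c-command the anaphor, but from outside its binding domain.
The anaphor is unbound in its domain → Principle A violation.

Principle A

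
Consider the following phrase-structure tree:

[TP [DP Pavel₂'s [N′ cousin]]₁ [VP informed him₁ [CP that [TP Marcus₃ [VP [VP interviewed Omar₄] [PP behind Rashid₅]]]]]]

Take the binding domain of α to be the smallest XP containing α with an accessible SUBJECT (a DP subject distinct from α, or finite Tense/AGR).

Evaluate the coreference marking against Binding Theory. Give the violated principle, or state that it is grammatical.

Principle B

The two coindexed NPs are *[Pavel₂'s cousin]₁* and *him₁*.
*him₁* is a pronoun. Its binding domain is the matrix TP, whose subject is [Pavel₂'s cousin]₁.
*[Pavel₂'s cousin]₁* c-commands it within that domain and carries the same index.
The pronoun is locally bound → Principle B violation.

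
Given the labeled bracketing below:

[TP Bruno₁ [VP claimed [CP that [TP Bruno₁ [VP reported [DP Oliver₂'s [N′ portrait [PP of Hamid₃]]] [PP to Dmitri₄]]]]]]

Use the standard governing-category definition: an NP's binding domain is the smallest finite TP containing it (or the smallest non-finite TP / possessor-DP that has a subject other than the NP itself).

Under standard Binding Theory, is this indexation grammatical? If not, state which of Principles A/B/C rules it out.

Principle C

The two coindexed NPs are *Bruno₁* (the lower occurrence) and *Bruno₁* (the higher occurrence).
*Bruno₁* (the lower occurrence) is an R-expression. Principle C requires it to be free everywhere.
*Bruno₁* (the higher occurrence) c-commands it and carries the same index.
The R-expression is bound → Principle C violation.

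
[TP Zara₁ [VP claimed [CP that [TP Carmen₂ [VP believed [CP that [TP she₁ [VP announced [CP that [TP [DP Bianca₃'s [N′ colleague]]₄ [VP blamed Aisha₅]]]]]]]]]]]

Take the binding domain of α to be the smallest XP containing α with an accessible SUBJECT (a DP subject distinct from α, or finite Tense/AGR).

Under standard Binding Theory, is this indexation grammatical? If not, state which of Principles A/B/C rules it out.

The two coindexed NPs are *Zara₁* and *she₁*.
*she₁* is a pronoun; nothing c-commands it within its binding domain (the embedded TP.), so Principle B holds trivially.
*Zara₁* is an R-expression; *she₁* does not c-command it, and no other NP shares its index, so Principle C is satisfied.
All principles are respected.

grammatical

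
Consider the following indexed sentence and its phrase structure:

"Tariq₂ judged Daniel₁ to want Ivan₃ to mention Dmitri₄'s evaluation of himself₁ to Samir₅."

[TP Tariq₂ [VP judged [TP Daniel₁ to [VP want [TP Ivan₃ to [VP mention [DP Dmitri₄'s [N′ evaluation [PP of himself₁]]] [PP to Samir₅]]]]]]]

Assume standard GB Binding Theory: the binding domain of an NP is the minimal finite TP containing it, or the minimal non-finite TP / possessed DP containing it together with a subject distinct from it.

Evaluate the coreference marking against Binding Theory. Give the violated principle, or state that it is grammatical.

The two coindexed NPs are *Daniel₁* and *himself₁*.
*himself₁* is an anaphor. Principle A requires it to be bound within its binding domain — the possessed DP, whose subject is Dmitri₄.
Within that domain it is c-commanded by *Dmitri₄*, which does not share its index.
*Daniel₁* does c-command the anaphor, but from outside its binding domain.
The anaphor is unbound in its domain → Principle A violation.

Principle A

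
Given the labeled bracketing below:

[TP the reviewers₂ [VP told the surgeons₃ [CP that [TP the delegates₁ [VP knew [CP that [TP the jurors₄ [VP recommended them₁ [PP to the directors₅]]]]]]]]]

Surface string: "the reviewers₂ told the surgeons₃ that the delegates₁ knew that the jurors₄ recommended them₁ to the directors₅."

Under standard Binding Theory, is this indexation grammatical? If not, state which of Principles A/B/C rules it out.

grammatical

The two coindexed NPs are *the delegates₁* and *them₁*.
*them₁* is a pronoun; its binding domain is the embedded TP, whose subject is the jurors₄. Within that domain it is c-commanded only by *the jurors₄*, which carries a different index — the pronoun is free locally, so Principle B holds.
*the delegates₁* is an R-expression; *them₁* does not c-command it, and no other NP shares its index, so Principle C is satisfied.
All principles are respected.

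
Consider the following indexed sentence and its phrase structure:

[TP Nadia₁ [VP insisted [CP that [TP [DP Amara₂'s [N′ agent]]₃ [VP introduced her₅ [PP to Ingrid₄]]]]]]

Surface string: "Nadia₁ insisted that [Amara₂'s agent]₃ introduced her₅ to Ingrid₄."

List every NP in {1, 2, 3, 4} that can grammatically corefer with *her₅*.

{1, 2}

*her* is a pronoun, so Principle B applies: it must be free in its binding domain.
Binding domain of *her₅*: the embedded TP, whose subject is [Amara₂'s agent]₃.
*Nadia₁* c-commands the pronoun but from outside its binding domain, and is not c-commanded by it → coindexation permitted.
*Amara₂* and the pronoun do not c-command one another → neither Principle B nor Principle C is at stake; coindexation permitted.
*[Amara₂'s agent]₃* c-commands the pronoun within its binding domain → coindexation would violate Principle B.
*Ingrid₄*: the pronoun c-commands this R-expression → coindexation would violate Principle C on *Ingrid₄*.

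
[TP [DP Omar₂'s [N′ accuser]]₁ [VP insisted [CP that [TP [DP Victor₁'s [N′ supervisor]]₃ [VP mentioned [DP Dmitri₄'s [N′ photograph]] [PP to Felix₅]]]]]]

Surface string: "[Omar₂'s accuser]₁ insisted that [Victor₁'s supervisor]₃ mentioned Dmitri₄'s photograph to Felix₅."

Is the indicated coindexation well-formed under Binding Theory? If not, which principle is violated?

The two coindexed NPs are *[Omar₂'s accuser]₁* and *Victor₁*.
*Victor₁* is an R-expression. Principle C requires it to be free everywhere.
*[Omar₂'s accuser]₁* c-commands it and carries the same index.
The R-expression is bound → Principle C violation.

Principle C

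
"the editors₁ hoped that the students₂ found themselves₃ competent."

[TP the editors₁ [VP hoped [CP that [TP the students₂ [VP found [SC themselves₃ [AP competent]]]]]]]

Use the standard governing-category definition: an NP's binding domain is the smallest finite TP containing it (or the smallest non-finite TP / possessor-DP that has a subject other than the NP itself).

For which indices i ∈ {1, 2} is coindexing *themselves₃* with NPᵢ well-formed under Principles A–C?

{2}

*themselves* is an anaphor, so Principle A applies: it must be bound in its binding domain.
Binding domain of *themselves₃*: the embedded TP, whose subject is the students₂.
*the editors₁* c-commands the anaphor but is outside its binding domain → cannot satisfy Principle A.
*the students₂* c-commands the anaphor within its binding domain → licit binder.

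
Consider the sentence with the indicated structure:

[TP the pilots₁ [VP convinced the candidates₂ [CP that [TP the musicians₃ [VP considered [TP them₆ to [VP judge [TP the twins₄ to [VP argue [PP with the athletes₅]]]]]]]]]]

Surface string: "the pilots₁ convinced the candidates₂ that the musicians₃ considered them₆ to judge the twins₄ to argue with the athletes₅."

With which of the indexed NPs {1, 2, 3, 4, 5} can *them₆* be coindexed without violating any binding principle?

{1, 2}

*them* is a pronoun, so Principle B applies: it must be free in its binding domain.
Binding domain of *them₆*: the embedded TP, whose subject is the musicians₃.
*the pilots₁* c-commands the pronoun but from outside its binding domain, and is not c-commanded by it → coindexation permitted.
*the candidates₂* c-commands the pronoun but from outside its binding domain, and is not c-commanded by it → coindexation permitted.
*the musicians₃* c-commands the pronoun within its binding domain → coindexation would violate Principle B.
*the twins₄*: the pronoun c-commands this R-expression → coindexation would violate Principle C on *the twins₄*.
*the athletes₅*: the pronoun c-commands this R-expression → coindexation would violate Principle C on *the athletes₅*.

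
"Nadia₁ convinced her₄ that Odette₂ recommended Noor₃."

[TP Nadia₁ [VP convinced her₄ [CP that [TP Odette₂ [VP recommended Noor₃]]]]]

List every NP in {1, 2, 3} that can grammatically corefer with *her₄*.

*her* is a pronoun, so Principle B applies: it must be free in its binding domain.
Binding domain of *her₄*: the matrix TP, whose subject is Nadia₁.
*Nadia₁* c-commands the pronoun within its binding domain → coindexation would violate Principle B.
*Odette₂*: the pronoun c-commands this R-expression → coindexation would violate Principle C on *Odette₂*.
*Noor₃*: the pronoun c-commands this R-expression → coindexation would violate Principle C on *Noor₃*.

none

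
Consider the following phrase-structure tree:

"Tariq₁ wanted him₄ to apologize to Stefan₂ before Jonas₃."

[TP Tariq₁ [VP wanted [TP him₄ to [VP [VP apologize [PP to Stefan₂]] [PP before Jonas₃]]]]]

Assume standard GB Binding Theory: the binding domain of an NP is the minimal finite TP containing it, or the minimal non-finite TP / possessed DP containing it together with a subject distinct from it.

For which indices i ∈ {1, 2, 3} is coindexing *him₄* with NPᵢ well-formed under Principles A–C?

none

*him* is a pronoun, so Principle B applies: it must be free in its binding domain.
Binding domain of *him₄*: the matrix TP, whose subject is Tariq₁.
*Tariq₁* c-commands the pronoun within its binding domain → coindexation would violate Principle B.
*Stefan₂*: the pronoun c-commands this R-expression → coindexation would violate Principle C on *Stefan₂*.
*Jonas₃*: the pronoun c-commands this R-expression → coindexation would violate Principle C on *Jonas₃*.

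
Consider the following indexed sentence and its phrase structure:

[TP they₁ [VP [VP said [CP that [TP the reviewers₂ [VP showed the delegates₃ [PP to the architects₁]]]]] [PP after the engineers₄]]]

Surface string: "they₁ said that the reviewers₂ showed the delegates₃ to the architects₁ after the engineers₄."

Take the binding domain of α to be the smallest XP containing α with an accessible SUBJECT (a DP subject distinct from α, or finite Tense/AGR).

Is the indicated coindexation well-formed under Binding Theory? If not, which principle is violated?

Principle C

The two coindexed NPs are *they₁* and *the architects₁*.
*the architects₁* is an R-expression. Principle C requires it to be free everywhere.
*they₁* c-commands it and carries the same index.
The R-expression is bound → Principle C violation.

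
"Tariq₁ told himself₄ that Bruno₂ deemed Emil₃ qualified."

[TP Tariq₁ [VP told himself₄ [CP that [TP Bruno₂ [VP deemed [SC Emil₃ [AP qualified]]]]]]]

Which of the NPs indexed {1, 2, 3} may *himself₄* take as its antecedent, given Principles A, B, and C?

{1}

*himself* is an anaphor, so Principle A applies: it must be bound in its binding domain.
Binding domain of *himself₄*: the matrix TP, whose subject is Tariq₁.
*Tariq₁* c-commands the anaphor within its binding domain → licit binder.
*Bruno₂* does not c-command the anaphor → cannot bind it.
*Emil₃* does not c-command the anaphor → cannot bind it.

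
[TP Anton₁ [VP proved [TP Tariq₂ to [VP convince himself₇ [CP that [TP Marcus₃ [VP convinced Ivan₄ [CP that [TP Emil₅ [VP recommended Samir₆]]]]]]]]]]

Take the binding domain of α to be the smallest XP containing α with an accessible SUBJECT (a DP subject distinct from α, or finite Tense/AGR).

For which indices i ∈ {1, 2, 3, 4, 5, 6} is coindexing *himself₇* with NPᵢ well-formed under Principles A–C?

{2}

*himself* is an anaphor, so Principle A applies: it must be bound in its binding domain.
Binding domain of *himself₇*: the embedded TP, whose subject is Tariq₂.
*Anton₁* c-commands the anaphor but is outside its binding domain → cannot satisfy Principle A.
*Tariq₂* c-commands the anaphor within its binding domain → licit binder.
*Marcus₃* does not c-command the anaphor → cannot bind it.
*Ivan₄* does not c-command the anaphor → cannot bind it.
*Emil₅* does not c-command the anaphor → cannot bind it.
*Samir₆* does not c-command the anaphor → cannot bind it.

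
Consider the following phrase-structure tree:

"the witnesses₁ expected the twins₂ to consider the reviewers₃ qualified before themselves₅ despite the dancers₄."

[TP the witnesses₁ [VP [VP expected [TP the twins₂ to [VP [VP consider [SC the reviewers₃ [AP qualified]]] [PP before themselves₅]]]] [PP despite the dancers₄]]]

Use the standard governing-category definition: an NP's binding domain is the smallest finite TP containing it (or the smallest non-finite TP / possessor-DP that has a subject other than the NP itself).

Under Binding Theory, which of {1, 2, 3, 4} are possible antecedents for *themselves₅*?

*themselves* is an anaphor, so Principle A applies: it must be bound in its binding domain.
Binding domain of *themselves₅*: the embedded TP, whose subject is the twins₂.
*the witnesses₁* c-commands the anaphor but is outside its binding domain → cannot satisfy Principle A.
*the twins₂* c-commands the anaphor within its binding domain → licit binder.
*the reviewers₃* does not c-command the anaphor → cannot bind it.
*the dancers₄* does not c-command the anaphor → cannot bind it.

{2}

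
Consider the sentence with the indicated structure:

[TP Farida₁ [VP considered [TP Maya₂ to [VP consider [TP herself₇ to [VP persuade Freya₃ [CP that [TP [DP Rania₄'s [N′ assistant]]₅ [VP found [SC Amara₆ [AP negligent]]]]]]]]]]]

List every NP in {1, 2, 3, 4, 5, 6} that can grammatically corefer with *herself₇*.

{2}

*herself* is an anaphor, so Principle A applies: it must be bound in its binding domain.
Binding domain of *herself₇*: the embedded TP, whose subject is Maya₂.
*Farida₁* c-commands the anaphor but is outside its binding domain → cannot satisfy Principle A.
*Maya₂* c-commands the anaphor within its binding domain → licit binder.
*Freya₃* does not c-command the anaphor → cannot bind it.
*Rania₄* does not c-command the anaphor → cannot bind it.
*[Rania₄'s assistant]₅* does not c-command the anaphor → cannot bind it.
*Amara₆* does not c-command the anaphor → cannot bind it.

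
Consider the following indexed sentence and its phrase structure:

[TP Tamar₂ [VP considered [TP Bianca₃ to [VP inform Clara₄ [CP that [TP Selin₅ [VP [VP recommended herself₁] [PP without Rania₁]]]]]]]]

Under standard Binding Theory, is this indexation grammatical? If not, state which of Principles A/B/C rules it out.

The two coindexed NPs are *Rania₁* and *herself₁*.
*herself₁* is an anaphor. Principle A requires it to be bound within its binding domain — the embedded TP, whose subject is Selin₅.
Within that domain it is c-commanded by *Selin₅*, which does not share its index.
*Rania₁* does not c-command the anaphor at all.
The anaphor is unbound in its domain → Principle A violation.

Principle A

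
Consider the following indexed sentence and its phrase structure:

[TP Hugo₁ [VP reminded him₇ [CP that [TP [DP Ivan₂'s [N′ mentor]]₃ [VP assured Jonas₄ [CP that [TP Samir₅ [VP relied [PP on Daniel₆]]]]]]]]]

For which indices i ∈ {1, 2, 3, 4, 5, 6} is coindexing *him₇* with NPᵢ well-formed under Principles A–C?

*him* is a pronoun, so Principle B applies: it must be free in its binding domain.
Binding domain of *him₇*: the matrix TP, whose subject is Hugo₁.
*Hugo₁* c-commands the pronoun within its binding domain → coindexation would violate Principle B.
*Ivan₂*: the pronoun c-commands this R-expression → coindexation would violate Principle C on *Ivan₂*.
*[Ivan₂'s mentor]₃*: the pronoun c-commands this R-expression → coindexation would violate Principle C on *[Ivan₂'s mentor]₃*.
*Jonas₄*: the pronoun c-commands this R-expression → coindexation would violate Principle C on *Jonas₄*.
*Samir₅*: the pronoun c-commands this R-expression → coindexation would violate Principle C on *Samir₅*.
*Daniel₆*: the pronoun c-commands this R-expression → coindexation would violate Principle C on *Daniel₆*.

none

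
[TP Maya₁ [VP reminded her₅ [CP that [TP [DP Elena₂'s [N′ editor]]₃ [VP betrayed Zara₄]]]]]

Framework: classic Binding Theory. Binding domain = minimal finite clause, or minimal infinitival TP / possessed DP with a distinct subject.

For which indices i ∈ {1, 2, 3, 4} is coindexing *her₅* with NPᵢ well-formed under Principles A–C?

*her* is a pronoun, so Principle B applies: it must be free in its binding domain.
Binding domain of *her₅*: the matrix TP, whose subject is Maya₁.
*Maya₁* c-commands the pronoun within its binding domain → coindexation would violate Principle B.
*Elena₂*: the pronoun c-commands this R-expression → coindexation would violate Principle C on *Elena₂*.
*[Elena₂'s editor]₃*: the pronoun c-commands this R-expression → coindexation would violate Principle C on *[Elena₂'s editor]₃*.
*Zara₄*: the pronoun c-commands this R-expression → coindexation would violate Principle C on *Zara₄*.

none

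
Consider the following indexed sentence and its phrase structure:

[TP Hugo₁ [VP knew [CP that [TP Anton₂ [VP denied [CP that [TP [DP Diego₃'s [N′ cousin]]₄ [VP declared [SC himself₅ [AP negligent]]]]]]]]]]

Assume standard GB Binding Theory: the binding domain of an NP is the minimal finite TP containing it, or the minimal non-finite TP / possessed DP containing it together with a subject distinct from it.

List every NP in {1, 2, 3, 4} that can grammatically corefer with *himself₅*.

*himself* is an anaphor, so Principle A applies: it must be bound in its binding domain.
Binding domain of *himself₅*: the embedded TP, whose subject is [Diego₃'s cousin]₄.
*Hugo₁* c-commands the anaphor but is outside its binding domain → cannot satisfy Principle A.
*Anton₂* c-commands the anaphor but is outside its binding domain → cannot satisfy Principle A.
*Diego₃* does not c-command the anaphor → cannot bind it.
*[Diego₃'s cousin]₄* c-commands the anaphor within its binding domain → licit binder.

{4}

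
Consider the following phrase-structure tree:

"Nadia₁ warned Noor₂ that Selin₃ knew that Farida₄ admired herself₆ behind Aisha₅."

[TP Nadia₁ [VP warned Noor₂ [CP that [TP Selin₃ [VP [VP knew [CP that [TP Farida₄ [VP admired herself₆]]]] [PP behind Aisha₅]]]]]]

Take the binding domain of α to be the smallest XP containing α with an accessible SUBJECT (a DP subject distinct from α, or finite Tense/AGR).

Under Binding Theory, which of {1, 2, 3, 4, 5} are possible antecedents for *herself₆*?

*herself* is an anaphor, so Principle A applies: it must be bound in its binding domain.
Binding domain of *herself₆*: the embedded TP, whose subject is Farida₄.
*Nadia₁* c-commands the anaphor but is outside its binding domain → cannot satisfy Principle A.
*Noor₂* c-commands the anaphor but is outside its binding domain → cannot satisfy Principle A.
*Selin₃* c-commands the anaphor but is outside its binding domain → cannot satisfy Principle A.
*Farida₄* c-commands the anaphor within its binding domain → licit binder.
*Aisha₅* does not c-command the anaphor → cannot bind it.

{4}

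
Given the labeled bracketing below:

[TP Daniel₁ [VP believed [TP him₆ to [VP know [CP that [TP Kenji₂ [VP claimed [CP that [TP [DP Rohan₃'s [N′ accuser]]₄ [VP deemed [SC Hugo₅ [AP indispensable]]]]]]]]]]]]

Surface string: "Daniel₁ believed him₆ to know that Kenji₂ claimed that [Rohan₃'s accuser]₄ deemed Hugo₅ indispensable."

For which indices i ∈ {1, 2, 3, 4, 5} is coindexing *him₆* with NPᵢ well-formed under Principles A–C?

*him* is a pronoun, so Principle B applies: it must be free in its binding domain.
Binding domain of *him₆*: the matrix TP, whose subject is Daniel₁.
*Daniel₁* c-commands the pronoun within its binding domain → coindexation would violate Principle B.
*Kenji₂*: the pronoun c-commands this R-expression → coindexation would violate Principle C on *Kenji₂*.
*Rohan₃*: the pronoun c-commands this R-expression → coindexation would violate Principle C on *Rohan₃*.
*[Rohan₃'s accuser]₄*: the pronoun c-commands this R-expression → coindexation would violate Principle C on *[Rohan₃'s accuser]₄*.
*Hugo₅*: the pronoun c-commands this R-expression → coindexation would violate Principle C on *Hugo₅*.

none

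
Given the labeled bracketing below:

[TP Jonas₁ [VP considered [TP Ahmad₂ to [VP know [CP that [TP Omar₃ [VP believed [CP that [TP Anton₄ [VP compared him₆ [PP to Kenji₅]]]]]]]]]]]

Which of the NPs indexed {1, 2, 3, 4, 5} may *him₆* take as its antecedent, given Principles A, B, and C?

{1, 2, 3}

*him* is a pronoun, so Principle B applies: it must be free in its binding domain.
Binding domain of *him₆*: the embedded TP, whose subject is Anton₄.
*Jonas₁* c-commands the pronoun but from outside its binding domain, and is not c-commanded by it → coindexation permitted.
*Ahmad₂* c-commands the pronoun but from outside its binding domain, and is not c-commanded by it → coindexation permitted.
*Omar₃* c-commands the pronoun but from outside its binding domain, and is not c-commanded by it → coindexation permitted.
*Anton₄* c-commands the pronoun within its binding domain → coindexation would violate Principle B.
*Kenji₅*: the pronoun c-commands this R-expression → coindexation would violate Principle C on *Kenji₅*.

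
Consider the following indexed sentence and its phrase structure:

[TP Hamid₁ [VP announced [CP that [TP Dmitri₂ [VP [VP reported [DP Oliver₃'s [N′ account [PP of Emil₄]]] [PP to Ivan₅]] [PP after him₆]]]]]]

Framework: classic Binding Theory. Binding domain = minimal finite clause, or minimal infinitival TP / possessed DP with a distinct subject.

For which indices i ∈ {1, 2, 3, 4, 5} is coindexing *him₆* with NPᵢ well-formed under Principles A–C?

*him* is a pronoun, so Principle B applies: it must be free in its binding domain.
Binding domain of *him₆*: the embedded TP, whose subject is Dmitri₂.
*Hamid₁* c-commands the pronoun but from outside its binding domain, and is not c-commanded by it → coindexation permitted.
*Dmitri₂* c-commands the pronoun within its binding domain → coindexation would violate Principle B.
*Oliver₃* and the pronoun do not c-command one another → neither Principle B nor Principle C is at stake; coindexation permitted.
*Emil₄* and the pronoun do not c-command one another → neither Principle B nor Principle C is at stake; coindexation permitted.
*Ivan₅* and the pronoun do not c-command one another → neither Principle B nor Principle C is at stake; coindexation permitted.

{1, 3, 4, 5}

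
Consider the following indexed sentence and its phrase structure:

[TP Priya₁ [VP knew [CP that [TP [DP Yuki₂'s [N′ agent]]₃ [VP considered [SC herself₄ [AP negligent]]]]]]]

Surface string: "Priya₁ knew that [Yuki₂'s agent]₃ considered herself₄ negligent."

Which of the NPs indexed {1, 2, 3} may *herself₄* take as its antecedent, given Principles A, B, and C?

*herself* is an anaphor, so Principle A applies: it must be bound in its binding domain.
Binding domain of *herself₄*: the embedded TP, whose subject is [Yuki₂'s agent]₃.
*Priya₁* c-commands the anaphor but is outside its binding domain → cannot satisfy Principle A.
*Yuki₂* does not c-command the anaphor → cannot bind it.
*[Yuki₂'s agent]₃* c-commands the anaphor within its binding domain → licit binder.

{3}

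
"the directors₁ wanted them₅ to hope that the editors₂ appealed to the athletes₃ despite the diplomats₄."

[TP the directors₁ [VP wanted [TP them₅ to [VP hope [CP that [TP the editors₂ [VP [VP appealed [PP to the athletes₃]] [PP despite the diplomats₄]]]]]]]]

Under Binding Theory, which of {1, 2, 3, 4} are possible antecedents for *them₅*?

*them* is a pronoun, so Principle B applies: it must be free in its binding domain.
Binding domain of *them₅*: the matrix TP, whose subject is the directors₁.
*the directors₁* c-commands the pronoun within its binding domain → coindexation would violate Principle B.
*the editors₂*: the pronoun c-commands this R-expression → coindexation would violate Principle C on *the editors₂*.
*the athletes₃*: the pronoun c-commands this R-expression → coindexation would violate Principle C on *the athletes₃*.
*the diplomats₄*: the pronoun c-commands this R-expression → coindexation would violate Principle C on *the diplomats₄*.

none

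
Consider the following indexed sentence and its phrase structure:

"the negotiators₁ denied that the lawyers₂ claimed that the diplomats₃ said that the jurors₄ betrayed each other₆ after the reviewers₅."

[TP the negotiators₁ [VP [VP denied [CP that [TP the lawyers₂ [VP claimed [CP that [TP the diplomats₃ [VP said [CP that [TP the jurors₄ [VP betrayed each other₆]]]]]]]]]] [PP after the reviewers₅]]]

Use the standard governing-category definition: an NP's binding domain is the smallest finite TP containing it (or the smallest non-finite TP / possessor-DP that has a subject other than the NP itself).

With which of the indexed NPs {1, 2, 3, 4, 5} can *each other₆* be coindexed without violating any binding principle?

{4}

*each other* is an anaphor, so Principle A applies: it must be bound in its binding domain.
Binding domain of *each other₆*: the embedded TP, whose subject is the jurors₄.
*the negotiators₁* c-commands the anaphor but is outside its binding domain → cannot satisfy Principle A.
*the lawyers₂* c-commands the anaphor but is outside its binding domain → cannot satisfy Principle A.
*the diplomats₃* c-commands the anaphor but is outside its binding domain → cannot satisfy Principle A.
*the jurors₄* c-commands the anaphor within its binding domain → licit binder.
*the reviewers₅* does not c-command the anaphor → cannot bind it.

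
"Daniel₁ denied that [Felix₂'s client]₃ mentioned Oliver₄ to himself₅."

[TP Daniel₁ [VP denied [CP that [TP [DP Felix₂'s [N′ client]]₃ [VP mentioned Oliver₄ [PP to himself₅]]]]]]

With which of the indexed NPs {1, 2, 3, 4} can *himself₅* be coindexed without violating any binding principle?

{3, 4}

*himself* is an anaphor, so Principle A applies: it must be bound in its binding domain.
Binding domain of *himself₅*: the embedded TP, whose subject is [Felix₂'s client]₃.
*Daniel₁* c-commands the anaphor but is outside its binding domain → cannot satisfy Principle A.
*Felix₂* does not c-command the anaphor → cannot bind it.
*[Felix₂'s client]₃* c-commands the anaphor within its binding domain → licit binder.
*Oliver₄* c-commands the anaphor within its binding domain → licit binder.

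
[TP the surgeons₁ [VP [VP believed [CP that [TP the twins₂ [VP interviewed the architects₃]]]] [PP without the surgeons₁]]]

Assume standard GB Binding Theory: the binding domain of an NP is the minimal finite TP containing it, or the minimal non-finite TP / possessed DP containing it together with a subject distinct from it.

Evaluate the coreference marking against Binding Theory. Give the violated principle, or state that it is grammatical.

The two coindexed NPs are *the surgeons₁* (the higher occurrence) and *the surgeons₁* (the lower occurrence).
*the surgeons₁* (the lower occurrence) is an R-expression. Principle C requires it to be free everywhere.
*the surgeons₁* (the higher occurrence) c-commands it and carries the same index.
The R-expression is bound → Principle C violation.

Principle C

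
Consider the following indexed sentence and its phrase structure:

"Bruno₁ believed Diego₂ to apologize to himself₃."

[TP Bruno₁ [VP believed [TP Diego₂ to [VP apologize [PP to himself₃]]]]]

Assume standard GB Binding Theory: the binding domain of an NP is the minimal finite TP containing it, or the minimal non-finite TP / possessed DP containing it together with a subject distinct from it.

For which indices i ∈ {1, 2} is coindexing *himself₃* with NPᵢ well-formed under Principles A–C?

{2}

*himself* is an anaphor, so Principle A applies: it must be bound in its binding domain.
Binding domain of *himself₃*: the embedded TP, whose subject is Diego₂.
*Bruno₁* c-commands the anaphor but is outside its binding domain → cannot satisfy Principle A.
*Diego₂* c-commands the anaphor within its binding domain → licit binder.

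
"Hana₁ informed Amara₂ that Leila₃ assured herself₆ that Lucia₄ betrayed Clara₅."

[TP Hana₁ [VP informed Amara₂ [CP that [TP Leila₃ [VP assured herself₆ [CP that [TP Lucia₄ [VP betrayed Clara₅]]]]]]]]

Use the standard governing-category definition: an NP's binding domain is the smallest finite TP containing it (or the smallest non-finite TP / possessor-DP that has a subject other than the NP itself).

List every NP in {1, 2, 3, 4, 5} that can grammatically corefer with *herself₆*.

*herself* is an anaphor, so Principle A applies: it must be bound in its binding domain.
Binding domain of *herself₆*: the embedded TP, whose subject is Leila₃.
*Hana₁* c-commands the anaphor but is outside its binding domain → cannot satisfy Principle A.
*Amara₂* c-commands the anaphor but is outside its binding domain → cannot satisfy Principle A.
*Leila₃* c-commands the anaphor within its binding domain → licit binder.
*Lucia₄* does not c-command the anaphor → cannot bind it.
*Clara₅* does not c-command the anaphor → cannot bind it.

{3}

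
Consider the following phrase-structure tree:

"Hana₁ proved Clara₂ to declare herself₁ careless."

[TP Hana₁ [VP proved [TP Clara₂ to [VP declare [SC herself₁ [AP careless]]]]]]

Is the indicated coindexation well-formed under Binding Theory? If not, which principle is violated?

The two coindexed NPs are *Hana₁* and *herself₁*.
*herself₁* is an anaphor. Principle A requires it to be bound within its binding domain — the embedded TP, whose subject is Clara₂.
Within that domain it is c-commanded by *Clara₂*, which does not share its index.
*Hana₁* does c-command the anaphor, but from outside its binding domain.
The anaphor is unbound in its domain → Principle A violation.

Principle A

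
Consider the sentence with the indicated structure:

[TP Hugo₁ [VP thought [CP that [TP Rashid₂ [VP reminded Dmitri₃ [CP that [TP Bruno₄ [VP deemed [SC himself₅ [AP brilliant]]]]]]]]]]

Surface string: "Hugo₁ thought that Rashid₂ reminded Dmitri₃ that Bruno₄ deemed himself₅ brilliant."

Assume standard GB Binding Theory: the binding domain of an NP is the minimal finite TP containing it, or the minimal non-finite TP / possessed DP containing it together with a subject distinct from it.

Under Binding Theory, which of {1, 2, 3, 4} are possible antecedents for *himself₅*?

{4}

*himself* is an anaphor, so Principle A applies: it must be bound in its binding domain.
Binding domain of *himself₅*: the embedded TP, whose subject is Bruno₄.
*Hugo₁* c-commands the anaphor but is outside its binding domain → cannot satisfy Principle A.
*Rashid₂* c-commands the anaphor but is outside its binding domain → cannot satisfy Principle A.
*Dmitri₃* c-commands the anaphor but is outside its binding domain → cannot satisfy Principle A.
*Bruno₄* c-commands the anaphor within its binding domain → licit binder.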